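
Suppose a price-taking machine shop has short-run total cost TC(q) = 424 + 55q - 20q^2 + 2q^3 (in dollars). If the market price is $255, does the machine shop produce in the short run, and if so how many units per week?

Variable cost is VC = 55q - 20q^2 + 2q^3, so AVC = VC/q = 55 - 20q + 2q^2 and MC = dTC/dq = 55 - 40q + 6q^2.
The AVC parabola has its vertex at q = 20/4 = 5, where AVC = 55 - 20·5 + 2·5^2 = $5.
P = $255 exceeds min AVC = $5, so the firm stays open.
Solving P = MC: -200 - 40q + 6q^2 = 0 ⇒ q = -10/3 or 10. On the upward-sloping branch, q* = 10.
Check: AVC at q = 10 is $55 ≤ P, so revenue covers variable cost.
Profit = P·q − TC = 255·10 − 974 = $1576.

Produce at q = 10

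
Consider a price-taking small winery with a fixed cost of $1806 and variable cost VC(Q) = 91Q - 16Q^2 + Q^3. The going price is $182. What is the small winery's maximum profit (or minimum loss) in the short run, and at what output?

AVC = 91 - 16Q + Q^2 has its minimum $27 at Q = 8; price $182 clears that bar, so the firm operates.
MC = 91 - 32Q + 3Q^2. Setting P = MC and taking the root on the rising branch gives Q* = 13.
TR = 182·13 = 2366. TC = 1806 + 676 = 2482. Profit = 2366 − 2482 = -$116.
Shutting down would mean losing the fixed cost of $1806, so operating at a loss of $116 is better by $1690.

Profit = -$116 at Q = 13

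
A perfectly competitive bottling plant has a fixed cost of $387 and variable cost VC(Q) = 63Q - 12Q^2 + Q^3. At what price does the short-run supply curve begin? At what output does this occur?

Short-run supply begins at min AVC. From VC = 63Q - 12Q^2 + Q^3, AVC = 63 - 12Q + Q^2.
At the minimum of AVC, MC = AVC. MC = 63 - 24Q + 3Q^2; setting MC = AVC gives 2Q^2 - 12Q = 0, so Q = 6. min AVC = 27.
The firm shuts down for any P below $27.

$27 per unit, at Q = 6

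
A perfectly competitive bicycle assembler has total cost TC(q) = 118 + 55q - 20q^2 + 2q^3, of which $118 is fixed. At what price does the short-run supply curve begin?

Short-run supply begins at min AVC. From VC = 55q - 20q^2 + 2q^3, AVC = 55 - 20q + 2q^2.
dAVC/dq = -20 + 4q = 0 gives q = 5. min AVC = 55 - 20·5 + 2·5^2 = 5.
The firm shuts down for any P below $5.

$5 per unit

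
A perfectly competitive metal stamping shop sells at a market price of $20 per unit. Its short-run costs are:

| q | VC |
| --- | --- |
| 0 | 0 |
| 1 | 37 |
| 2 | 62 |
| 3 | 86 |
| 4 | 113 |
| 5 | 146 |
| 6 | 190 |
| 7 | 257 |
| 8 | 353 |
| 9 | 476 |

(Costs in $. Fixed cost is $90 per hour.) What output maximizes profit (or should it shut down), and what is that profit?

q = 0 (shut down); profit = -$90

Tabulate TR − TC: q=0: -90; q=1: -107; q=2: -112; q=3: -116; q=4: -123; q=5: -136; q=6: -160; q=7: -207; q=8: -283; q=9: -386.
Profit is highest at q = 0. Equivalently, the lowest AVC in the table is 113/4 ≈ $28.25 at q = 4, and P = $20 falls below it — price never covers variable cost, so the firm shuts down and loses only its fixed cost.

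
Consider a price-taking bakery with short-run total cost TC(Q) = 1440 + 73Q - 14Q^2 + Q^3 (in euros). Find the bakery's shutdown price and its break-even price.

AVC = 73 - 14Q + Q^2; minimized at Q = 7, giving min AVC = €24. That is the shutdown price.
ATC = 1440/Q + 73 - 14Q + Q^2. Setting dATC/dQ = −1440/Q^2 − 14 + 2Q = 0 gives Q = 12 (since 2·12^3 − 14·12^2 = 1440).
min ATC = 1440/12 + 73 − 14·12 + 12^2 = €169. That is the break-even price.
For €24 ≤ P < €169 the firm produces at a loss; below €24 it shuts down.

Shutdown price = €24; break-even price = €169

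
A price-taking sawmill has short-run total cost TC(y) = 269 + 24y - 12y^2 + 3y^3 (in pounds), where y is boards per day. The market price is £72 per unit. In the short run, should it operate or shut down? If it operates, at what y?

Produce at y = 4

Variable cost is VC = 24y - 12y^2 + 3y^3, so AVC = VC/y = 24 - 12y + 3y^2 and MC = dTC/dy = 24 - 24y + 9y^2.
The AVC parabola has its vertex at y = 12/6 = 2, where AVC = 24 - 12·2 + 3·2^2 = £12.
Because £72 ≥ £12, revenue can cover variable cost; the firm operates.
Set P = MC: 72 = 24 - 24y + 9y^2 → -48 - 24y + 9y^2 = 0. The roots are y = -4/3 and y = 4; the profit-maximizing output is on the rising part of MC, so y* = 4.
Check: AVC at y = 4 is £24 ≤ P, so revenue covers variable cost.
Profit = P·y − TC = 72·4 − 365 = -£77, a loss, but smaller than the £269 fixed cost the firm would lose by shutting down.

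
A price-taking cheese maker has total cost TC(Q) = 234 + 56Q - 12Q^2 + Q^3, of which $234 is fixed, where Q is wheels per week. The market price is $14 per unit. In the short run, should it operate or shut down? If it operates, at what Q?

Variable cost is VC = 56Q - 12Q^2 + Q^3, so AVC = VC/Q = 56 - 12Q + Q^2 and MC = dTC/dQ = 56 - 24Q + 3Q^2.
The AVC parabola has its vertex at Q = 12/2 = 6, where AVC = 56 - 12·6 + 6^2 = $20.
Since P = $14 < min AVC = $20, price fails to cover variable cost at any output.
Shutting down limits the loss to fixed cost, $234.

Shut down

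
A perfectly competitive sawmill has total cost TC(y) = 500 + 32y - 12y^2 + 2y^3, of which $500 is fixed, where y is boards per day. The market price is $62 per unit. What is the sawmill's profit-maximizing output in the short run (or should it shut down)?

Produce at y = 5

Variable cost is VC = 32y - 12y^2 + 2y^3, so AVC = VC/y = 32 - 12y + 2y^2 and MC = dTC/dy = 32 - 24y + 6y^2.
AVC hits its minimum where MC = AVC, at y = 3, giving min AVC = 32 - 12·3 + 2·3^2 = $14.
Because $62 ≥ $14, revenue can cover variable cost; the firm operates.
P = MC gives -30 - 24y + 6y^2 = 0, with roots -1 and 5. Take the larger (rising MC): y* = 5.
Check: AVC at y = 5 is $22 ≤ P, so revenue covers variable cost.
Profit = P·y − TC = 62·5 − 610 = -$300, a loss, but smaller than the $500 fixed cost the firm would lose by shutting down.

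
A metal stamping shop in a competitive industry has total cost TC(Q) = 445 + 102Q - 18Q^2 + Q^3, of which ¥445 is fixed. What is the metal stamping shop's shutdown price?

¥21 per unit

Short-run supply begins at min AVC. From VC = 102Q - 18Q^2 + Q^3, AVC = 102 - 18Q + Q^2.
dAVC/dQ = -18 + 2Q = 0 gives Q = 9. min AVC = 102 - 18·9 + 9^2 = 21.
For P < ¥21 the firm produces nothing.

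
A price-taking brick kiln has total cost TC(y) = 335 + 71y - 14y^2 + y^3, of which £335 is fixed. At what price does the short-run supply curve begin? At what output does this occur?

£22 per unit, at y = 7

Short-run supply begins at min AVC. From VC = 71y - 14y^2 + y^3, AVC = 71 - 14y + y^2.
At the minimum of AVC, MC = AVC. MC = 71 - 28y + 3y^2; setting MC = AVC gives 2y^2 - 14y = 0, so y = 7. min AVC = 22.
So the shutdown price is £22.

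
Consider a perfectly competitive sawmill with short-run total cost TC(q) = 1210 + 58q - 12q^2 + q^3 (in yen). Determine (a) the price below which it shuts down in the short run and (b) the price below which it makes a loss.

Shutdown price = min AVC. AVC = 58 - 12q + q^2, with vertex at q = 6 and minimum ¥22.
ATC = 1210/q + 58 - 12q + q^2. Setting dATC/dq = −1210/q^2 − 12 + 2q = 0 gives q = 11 (since 2·11^3 − 12·11^2 = 1210).
min ATC = 1210/11 + 58 − 12·11 + 11^2 = ¥157. That is the break-even price.
For ¥22 ≤ P < ¥157 the firm produces at a loss; below ¥22 it shuts down.

Shutdown price = ¥22; break-even price = ¥157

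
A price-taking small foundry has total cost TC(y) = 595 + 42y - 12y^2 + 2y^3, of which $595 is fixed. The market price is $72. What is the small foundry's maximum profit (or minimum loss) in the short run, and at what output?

Profit = -$395 at y = 5

AVC = 42 - 12y + 2y^2; min AVC = $24 at y = 3. Since P = $72 ≥ min AVC, the firm produces.
MC = 42 - 24y + 6y^2. Setting P = MC and taking the root on the rising branch gives y* = 5.
TR = 72·5 = 360. TC = 595 + 160 = 755. Profit = 360 − 755 = -$395.
Shutting down would mean losing the fixed cost of $595, so operating at a loss of $395 is better by $200.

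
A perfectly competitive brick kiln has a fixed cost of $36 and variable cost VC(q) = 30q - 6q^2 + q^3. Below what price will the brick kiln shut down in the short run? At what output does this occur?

The firm shuts down when price falls below the minimum of average variable cost. AVC = VC/q = 30 - 6q + q^2.
dAVC/dq = -6 + 2q = 0 gives q = 3. min AVC = 30 - 6·3 + 3^2 = 21.
The firm shuts down for any P below $21.

$21 per unit, at q = 3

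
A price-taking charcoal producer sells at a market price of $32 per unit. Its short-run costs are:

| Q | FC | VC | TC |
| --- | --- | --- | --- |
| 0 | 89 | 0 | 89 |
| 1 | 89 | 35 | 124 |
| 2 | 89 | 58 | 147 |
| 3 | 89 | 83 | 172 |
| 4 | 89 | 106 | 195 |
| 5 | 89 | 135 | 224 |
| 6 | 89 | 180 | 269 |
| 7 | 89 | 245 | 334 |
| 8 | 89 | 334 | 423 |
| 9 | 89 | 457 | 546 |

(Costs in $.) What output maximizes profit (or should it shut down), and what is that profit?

Q = 5; profit = -$64

Profit at each row (π = 32Q − TC): Q=0: -89; Q=1: -92; Q=2: -83; Q=3: -76; Q=4: -67; Q=5: -64; Q=6: -77; Q=7: -110; Q=8: -167; Q=9: -258.
Profit is maximized at Q = 5. AVC there is 135/5 = $27 ≤ P, so producing beats shutting down (which would give -$89).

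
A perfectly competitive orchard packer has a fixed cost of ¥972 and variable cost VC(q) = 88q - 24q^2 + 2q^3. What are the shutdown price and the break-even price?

Shutdown price = min AVC. AVC = 88 - 24q + 2q^2, with vertex at q = 6 and minimum ¥16.
ATC = 972/q + 88 - 24q + 2q^2. Setting dATC/dq = −972/q^2 − 24 + 4q = 0 gives q = 9 (since 4·9^3 − 24·9^2 = 972).
min ATC = 972/9 + 88 − 24·9 + 2·9^2 = ¥142. That is the break-even price.
Between these two prices the firm operates at a loss; above ¥142 it earns a profit.

Shutdown price = ¥16; break-even price = ¥142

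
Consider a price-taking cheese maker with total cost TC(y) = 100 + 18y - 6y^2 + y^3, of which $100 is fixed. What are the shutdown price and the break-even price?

Shutdown price = $9; break-even price = $33

Shutdown price = min AVC. AVC = 18 - 6y + y^2, with vertex at y = 3 and minimum $9.
ATC = 100/y + 18 - 6y + y^2. Setting dATC/dy = −100/y^2 − 6 + 2y = 0 gives y = 5 (since 2·5^3 − 6·5^2 = 100).
min ATC = 100/5 + 18 − 6·5 + 5^2 = $33. That is the break-even price.
For $9 ≤ P < $33 the firm produces at a loss; below $9 it shuts down.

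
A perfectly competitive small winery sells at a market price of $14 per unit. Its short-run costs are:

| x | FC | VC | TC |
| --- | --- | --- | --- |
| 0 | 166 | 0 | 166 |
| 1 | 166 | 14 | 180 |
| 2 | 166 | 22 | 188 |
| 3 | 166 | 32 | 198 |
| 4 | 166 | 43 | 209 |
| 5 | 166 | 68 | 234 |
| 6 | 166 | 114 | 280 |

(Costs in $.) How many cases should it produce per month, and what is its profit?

x = 4; profit = -$153

Compute π = P·x − TC at each output: x=0: -166; x=1: -166; x=2: -160; x=3: -156; x=4: -153; x=5: -164; x=6: -196.
Profit is maximized at x = 4. AVC there is 43/4 = $10.75 ≤ P, so producing beats shutting down (which would give -$166).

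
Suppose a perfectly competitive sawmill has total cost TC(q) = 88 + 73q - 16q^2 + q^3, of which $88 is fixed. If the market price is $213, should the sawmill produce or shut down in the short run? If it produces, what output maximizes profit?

Produce at q = 14

Strip out fixed cost: VC = 73q - 16q^2 + q^3. Then AVC = 73 - 16q + q^2 and MC = 73 - 32q + 3q^2.
AVC hits its minimum where MC = AVC, at q = 8, giving min AVC = 73 - 16·8 + 8^2 = $9.
Since P = $213 ≥ min AVC = $9, price covers variable cost and the firm should produce.
Set P = MC: 213 = 73 - 32q + 3q^2 → -140 - 32q + 3q^2 = 0. The roots are q = -10/3 and q = 14; the profit-maximizing output is on the rising part of MC, so q* = 14.
Check: AVC at q = 14 is $45 ≤ P, so revenue covers variable cost.
Profit = P·q − TC = 213·14 − 718 = $2264.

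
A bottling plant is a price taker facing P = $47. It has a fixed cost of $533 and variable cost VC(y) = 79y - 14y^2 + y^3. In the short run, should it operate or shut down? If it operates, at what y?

Strip out fixed cost: VC = 79y - 14y^2 + y^3. Then AVC = 79 - 14y + y^2 and MC = 79 - 28y + 3y^2.
AVC is minimized where dAVC/dy = -14 + 2y = 0, at y = 7; min AVC = 79 - 14·7 + 7^2 = $30.
Because $47 ≥ $30, revenue can cover variable cost; the firm operates.
P = MC gives 32 - 28y + 3y^2 = 0, with roots 4/3 and 8. Take the larger (rising MC): y* = 8.
Check: AVC at y = 8 is $31 ≤ P, so revenue covers variable cost.
Profit = P·y − TC = 47·8 − 781 = -$405, a loss, but smaller than the $533 fixed cost the firm would lose by shutting down.

Produce at y = 8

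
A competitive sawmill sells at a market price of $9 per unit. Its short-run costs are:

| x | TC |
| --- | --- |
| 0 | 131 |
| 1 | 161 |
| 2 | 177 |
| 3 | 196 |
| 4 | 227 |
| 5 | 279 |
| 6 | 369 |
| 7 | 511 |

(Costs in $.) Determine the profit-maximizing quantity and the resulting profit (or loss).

x = 0 (shut down); profit = -$131

Profit at each row (π = 9x − TC): x=0: -131; x=1: -152; x=2: -159; x=3: -169; x=4: -191; x=5: -234; x=6: -315; x=7: -448.
Profit is highest at x = 0. Equivalently, the lowest AVC in the table is 65/3 ≈ $21.67 at x = 3, and P = $9 falls below it — price never covers variable cost, so the firm shuts down and loses only its fixed cost.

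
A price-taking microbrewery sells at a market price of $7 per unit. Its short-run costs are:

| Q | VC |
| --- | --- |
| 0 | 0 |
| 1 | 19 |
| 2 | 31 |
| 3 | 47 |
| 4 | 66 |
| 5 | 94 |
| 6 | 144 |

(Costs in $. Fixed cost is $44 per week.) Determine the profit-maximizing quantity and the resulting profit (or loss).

Compute π = P·Q − TC at each output: Q=0: -44; Q=1: -56; Q=2: -61; Q=3: -70; Q=4: -82; Q=5: -103; Q=6: -146.
Profit is highest at Q = 0. Equivalently, the lowest AVC in the table is 31/2 ≈ $15.50 at Q = 2, and P = $7 falls below it — price never covers variable cost, so the firm shuts down and loses only its fixed cost.

Q = 0 (shut down); profit = -$44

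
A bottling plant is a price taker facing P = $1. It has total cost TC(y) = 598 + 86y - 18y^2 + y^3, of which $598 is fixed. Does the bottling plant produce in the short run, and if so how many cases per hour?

From TC, MC = TC'(y) = 86 - 36y + 3y^2 and AVC = VC/y = 86 - 18y + y^2.
AVC is minimized where dAVC/dy = -18 + 2y = 0, at y = 9; min AVC = 86 - 18·9 + 9^2 = $5.
P = $1 lies below min AVC = $5; no output level covers variable cost.
Best response: produce nothing and absorb the $598 fixed cost.

Shut down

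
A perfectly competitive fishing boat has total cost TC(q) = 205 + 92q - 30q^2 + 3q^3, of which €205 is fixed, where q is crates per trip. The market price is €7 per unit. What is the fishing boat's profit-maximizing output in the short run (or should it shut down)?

Shut down

Variable cost is VC = 92q - 30q^2 + 3q^3, so AVC = VC/q = 92 - 30q + 3q^2 and MC = dTC/dq = 92 - 60q + 9q^2.
AVC is minimized where dAVC/dq = -30 + 6q = 0, at q = 5; min AVC = 92 - 30·5 + 3·5^2 = €17.
With P < min AVC (€7 < €17), every unit sold adds to the loss.
The firm minimizes its loss by shutting down and losing only its fixed cost of €205.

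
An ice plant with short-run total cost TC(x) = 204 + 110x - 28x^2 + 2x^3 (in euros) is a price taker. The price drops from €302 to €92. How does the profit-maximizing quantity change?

Output falls from 12 to 9

AVC = 110 - 28x + 2x^2, minimized at x = 7 where min AVC = €12. MC = 110 - 56x + 6x^2.
At P = €302 ≥ min AVC, set P = MC on the rising branch: x = 12.
At P = €92 ≥ min AVC, set P = MC: x = 9. The firm stays open but cuts output.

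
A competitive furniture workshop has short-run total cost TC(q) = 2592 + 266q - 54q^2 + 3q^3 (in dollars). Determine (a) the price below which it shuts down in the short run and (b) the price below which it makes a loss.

Shutdown price = $23; break-even price = $266

Shutdown price = min AVC. AVC = 266 - 54q + 3q^2, with vertex at q = 9 and minimum $23.
ATC = 2592/q + 266 - 54q + 3q^2. Setting dATC/dq = −2592/q^2 − 54 + 6q = 0 gives q = 12 (since 6·12^3 − 54·12^2 = 2592).
min ATC = 2592/12 + 266 − 54·12 + 3·12^2 = $266. That is the break-even price.
Between these two prices the firm operates at a loss; above $266 it earns a profit.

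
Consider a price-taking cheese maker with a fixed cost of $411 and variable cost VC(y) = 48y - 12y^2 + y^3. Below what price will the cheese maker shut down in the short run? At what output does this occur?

The shutdown price is the minimum of AVC. VC = 48y - 12y^2 + y^3, so AVC = 48 - 12y + y^2.
At the minimum of AVC, MC = AVC. MC = 48 - 24y + 3y^2; setting MC = AVC gives 2y^2 - 12y = 0, so y = 6. min AVC = 12.
The firm shuts down for any P below $12.

$12 per unit, at y = 6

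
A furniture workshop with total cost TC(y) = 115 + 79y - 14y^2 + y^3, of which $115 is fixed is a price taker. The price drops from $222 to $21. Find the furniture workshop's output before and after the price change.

MC = 79 - 28y + 3y^2; the shutdown threshold is min AVC = $30 (at y = 7).
At P = $222 ≥ min AVC, set P = MC on the rising branch: y = 13.
At P = $21 < min AVC = $30, price no longer covers variable cost at any output, so the firm shuts down: y = 0.

Output falls from 13 to 0 (the firm shuts down)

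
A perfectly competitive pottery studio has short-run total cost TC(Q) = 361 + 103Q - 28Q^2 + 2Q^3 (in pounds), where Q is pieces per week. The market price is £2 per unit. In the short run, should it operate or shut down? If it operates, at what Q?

Shut down

Strip out fixed cost: VC = 103Q - 28Q^2 + 2Q^3. Then AVC = 103 - 28Q + 2Q^2 and MC = 103 - 56Q + 6Q^2.
AVC is minimized where dAVC/dQ = -28 + 4Q = 0, at Q = 7; min AVC = 103 - 28·7 + 2·7^2 = £5.
With P < min AVC (£2 < £5), every unit sold adds to the loss.
The firm minimizes its loss by shutting down and losing only its fixed cost of £361.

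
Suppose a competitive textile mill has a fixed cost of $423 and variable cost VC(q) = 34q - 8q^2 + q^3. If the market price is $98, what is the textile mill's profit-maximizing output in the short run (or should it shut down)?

Produce at q = 8

From TC, MC = TC'(q) = 34 - 16q + 3q^2 and AVC = VC/q = 34 - 8q + q^2.
AVC is minimized where dAVC/dq = -8 + 2q = 0, at q = 4; min AVC = 34 - 8·4 + 4^2 = $18.
P = $98 exceeds min AVC = $18, so the firm stays open.
Set P = MC: 98 = 34 - 16q + 3q^2 → -64 - 16q + 3q^2 = 0. The roots are q = -8/3 and q = 8; the profit-maximizing output is on the rising part of MC, so q* = 8.
Check: AVC at q = 8 is $34 ≤ P, so revenue covers variable cost.
Profit = P·q − TC = 98·8 − 695 = $89.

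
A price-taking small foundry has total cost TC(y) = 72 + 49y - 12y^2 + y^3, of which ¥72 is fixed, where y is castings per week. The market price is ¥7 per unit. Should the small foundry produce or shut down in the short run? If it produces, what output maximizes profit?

Shut down

Strip out fixed cost: VC = 49y - 12y^2 + y^3. Then AVC = 49 - 12y + y^2 and MC = 49 - 24y + 3y^2.
The AVC parabola has its vertex at y = 12/2 = 6, where AVC = 49 - 12·6 + 6^2 = ¥13.
Since P = ¥7 < min AVC = ¥13, price fails to cover variable cost at any output.
The firm minimizes its loss by shutting down and losing only its fixed cost of ¥72.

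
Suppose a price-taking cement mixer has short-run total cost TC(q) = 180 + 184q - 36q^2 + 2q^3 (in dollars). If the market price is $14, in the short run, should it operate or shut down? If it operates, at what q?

Shut down

From TC, MC = TC'(q) = 184 - 72q + 6q^2 and AVC = VC/q = 184 - 36q + 2q^2.
AVC hits its minimum where MC = AVC, at q = 9, giving min AVC = 184 - 36·9 + 2·9^2 = $22.
P = $14 lies below min AVC = $22; no output level covers variable cost.
The firm minimizes its loss by shutting down and losing only its fixed cost of $180.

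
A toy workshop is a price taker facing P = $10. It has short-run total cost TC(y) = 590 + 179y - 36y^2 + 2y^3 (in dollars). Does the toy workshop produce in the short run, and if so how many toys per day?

Variable cost is VC = 179y - 36y^2 + 2y^3, so AVC = VC/y = 179 - 36y + 2y^2 and MC = dTC/dy = 179 - 72y + 6y^2.
AVC is minimized where dAVC/dy = -36 + 4y = 0, at y = 9; min AVC = 179 - 36·9 + 2·9^2 = $17.
Since P = $10 < min AVC = $17, price fails to cover variable cost at any output.
The firm minimizes its loss by shutting down and losing only its fixed cost of $590.

Shut down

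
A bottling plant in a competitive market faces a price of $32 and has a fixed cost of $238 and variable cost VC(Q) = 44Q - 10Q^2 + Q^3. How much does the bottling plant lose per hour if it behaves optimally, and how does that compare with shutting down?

AVC = 44 - 10Q + Q^2 has its minimum $19 at Q = 5; price $32 clears that bar, so the firm operates.
MC = 44 - 20Q + 3Q^2. Setting P = MC and taking the root on the rising branch gives Q* = 6.
TR = 32·6 = 192. TC = 238 + 120 = 358. Profit = 192 − 358 = -$166.
Shutting down would mean losing the fixed cost of $238, so operating at a loss of $166 is better by $72.

Profit = -$166 at Q = 6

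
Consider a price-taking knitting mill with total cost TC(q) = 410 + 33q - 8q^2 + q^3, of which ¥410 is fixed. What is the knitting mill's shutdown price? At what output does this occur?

Short-run supply begins at min AVC. From VC = 33q - 8q^2 + q^3, AVC = 33 - 8q + q^2.
At the minimum of AVC, MC = AVC. MC = 33 - 16q + 3q^2; setting MC = AVC gives 2q^2 - 8q = 0, so q = 4. min AVC = 17.
For P < ¥17 the firm produces nothing.

¥17 per unit, at q = 4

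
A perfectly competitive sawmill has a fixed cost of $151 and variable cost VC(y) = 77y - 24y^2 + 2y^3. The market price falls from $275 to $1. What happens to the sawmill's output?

Output falls from 11 to 0 (the firm shuts down)

AVC = 77 - 24y + 2y^2, minimized at y = 6 where min AVC = $5. MC = 77 - 48y + 6y^2.
With P = $275 above the shutdown price, P = MC gives y = 11.
At P = $1 < min AVC = $5, price no longer covers variable cost at any output, so the firm shuts down: y = 0.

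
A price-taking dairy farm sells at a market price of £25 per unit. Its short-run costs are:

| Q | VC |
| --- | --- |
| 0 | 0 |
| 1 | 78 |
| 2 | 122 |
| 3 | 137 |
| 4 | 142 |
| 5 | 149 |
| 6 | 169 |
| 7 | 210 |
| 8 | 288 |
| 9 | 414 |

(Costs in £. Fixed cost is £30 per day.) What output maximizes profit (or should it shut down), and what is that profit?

Tabulate TR − TC: Q=0: -30; Q=1: -83; Q=2: -102; Q=3: -92; Q=4: -72; Q=5: -54; Q=6: -49; Q=7: -65; Q=8: -118; Q=9: -219.
Profit is highest at Q = 0. Equivalently, the lowest AVC in the table is 169/6 ≈ £28.17 at Q = 6, and P = £25 falls below it — price never covers variable cost, so the firm shuts down and loses only its fixed cost.

Q = 0 (shut down); profit = -£30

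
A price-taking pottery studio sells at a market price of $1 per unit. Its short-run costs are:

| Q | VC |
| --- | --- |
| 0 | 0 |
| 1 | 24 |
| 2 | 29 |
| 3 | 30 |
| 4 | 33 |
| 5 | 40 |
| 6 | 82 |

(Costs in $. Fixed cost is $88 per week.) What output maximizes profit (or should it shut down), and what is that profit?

Q = 0 (shut down); profit = -$88

Tabulate TR − TC: Q=0: -88; Q=1: -111; Q=2: -115; Q=3: -115; Q=4: -117; Q=5: -123; Q=6: -164.
Profit is highest at Q = 0. Equivalently, the lowest AVC in the table is 40/5 ≈ $8 at Q = 5, and P = $1 falls below it — price never covers variable cost, so the firm shuts down and loses only its fixed cost.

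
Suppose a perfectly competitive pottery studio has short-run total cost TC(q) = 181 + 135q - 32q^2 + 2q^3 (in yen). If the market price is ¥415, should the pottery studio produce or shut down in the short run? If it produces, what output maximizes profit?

Variable cost is VC = 135q - 32q^2 + 2q^3, so AVC = VC/q = 135 - 32q + 2q^2 and MC = dTC/dq = 135 - 64q + 6q^2.
AVC hits its minimum where MC = AVC, at q = 8, giving min AVC = 135 - 32·8 + 2·8^2 = ¥7.
Because ¥415 ≥ ¥7, revenue can cover variable cost; the firm operates.
Set P = MC: 415 = 135 - 64q + 6q^2 → -280 - 64q + 6q^2 = 0. The roots are q = -10/3 and q = 14; the profit-maximizing output is on the rising part of MC, so q* = 14.
Check: AVC at q = 14 is ¥79 ≤ P, so revenue covers variable cost.
Profit = P·q − TC = 415·14 − 1287 = ¥4523.

Produce at q = 14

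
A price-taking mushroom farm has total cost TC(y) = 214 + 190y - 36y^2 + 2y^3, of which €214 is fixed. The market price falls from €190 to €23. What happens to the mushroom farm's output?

AVC = 190 - 36y + 2y^2, minimized at y = 9 where min AVC = €28. MC = 190 - 72y + 6y^2.
At P = €190 ≥ min AVC, set P = MC on the rising branch: y = 12.
At P = €23 < min AVC = €28, price no longer covers variable cost at any output, so the firm shuts down: y = 0.

Output falls from 12 to 0 (the firm shuts down)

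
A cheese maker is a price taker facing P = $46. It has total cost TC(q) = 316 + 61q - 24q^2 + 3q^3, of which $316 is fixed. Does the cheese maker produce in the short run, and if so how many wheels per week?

Strip out fixed cost: VC = 61q - 24q^2 + 3q^3. Then AVC = 61 - 24q + 3q^2 and MC = 61 - 48q + 9q^2.
AVC hits its minimum where MC = AVC, at q = 4, giving min AVC = 61 - 24·4 + 3·4^2 = $13.
Since P = $46 ≥ min AVC = $13, price covers variable cost and the firm should produce.
Solving P = MC: 15 - 48q + 9q^2 = 0 ⇒ q = 1/3 or 5. On the upward-sloping branch, q* = 5.
Check: AVC at q = 5 is $16 ≤ P, so revenue covers variable cost.
Profit = P·q − TC = 46·5 − 396 = -$166, a loss, but smaller than the $316 fixed cost the firm would lose by shutting down.

Produce at q = 5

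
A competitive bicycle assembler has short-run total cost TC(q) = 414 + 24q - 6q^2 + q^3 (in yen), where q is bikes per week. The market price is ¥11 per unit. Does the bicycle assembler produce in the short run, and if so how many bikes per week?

Strip out fixed cost: VC = 24q - 6q^2 + q^3. Then AVC = 24 - 6q + q^2 and MC = 24 - 12q + 3q^2.
The AVC parabola has its vertex at q = 6/2 = 3, where AVC = 24 - 6·3 + 3^2 = ¥15.
P = ¥11 lies below min AVC = ¥15; no output level covers variable cost.
Best response: produce nothing and absorb the ¥414 fixed cost.

Shut down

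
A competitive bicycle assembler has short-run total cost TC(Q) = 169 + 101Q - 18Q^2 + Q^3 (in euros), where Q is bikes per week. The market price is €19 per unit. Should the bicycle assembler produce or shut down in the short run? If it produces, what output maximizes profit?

Shut down

Variable cost is VC = 101Q - 18Q^2 + Q^3, so AVC = VC/Q = 101 - 18Q + Q^2 and MC = dTC/dQ = 101 - 36Q + 3Q^2.
The AVC parabola has its vertex at Q = 18/2 = 9, where AVC = 101 - 18·9 + 9^2 = €20.
P = €19 lies below min AVC = €20; no output level covers variable cost.
Best response: produce nothing and absorb the €169 fixed cost.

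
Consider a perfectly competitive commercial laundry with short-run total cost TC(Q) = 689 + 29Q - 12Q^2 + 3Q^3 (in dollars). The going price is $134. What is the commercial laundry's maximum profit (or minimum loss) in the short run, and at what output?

AVC = 29 - 12Q + 3Q^2 has its minimum $17 at Q = 2; price $134 clears that bar, so the firm operates.
With MC = 29 - 24Q + 9Q^2, P = MC on the upward-sloping part at Q* = 5.
TR = 134·5 = 670. TC = 689 + 220 = 909. Profit = 670 − 909 = -$239.
That loss of $239 beats the $689 the firm would lose by shutting down; producing recovers $450 of fixed cost.

Profit = -$239 at Q = 5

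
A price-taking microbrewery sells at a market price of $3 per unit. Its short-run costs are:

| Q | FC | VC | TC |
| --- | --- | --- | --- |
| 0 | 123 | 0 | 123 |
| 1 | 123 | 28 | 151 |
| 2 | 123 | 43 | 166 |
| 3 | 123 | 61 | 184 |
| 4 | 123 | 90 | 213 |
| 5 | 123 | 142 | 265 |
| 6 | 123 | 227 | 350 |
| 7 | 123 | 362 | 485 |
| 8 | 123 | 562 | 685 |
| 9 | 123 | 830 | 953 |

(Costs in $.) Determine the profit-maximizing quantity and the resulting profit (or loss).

Profit at each row (π = 3Q − TC): Q=0: -123; Q=1: -148; Q=2: -160; Q=3: -175; Q=4: -201; Q=5: -250; Q=6: -332; Q=7: -464; Q=8: -661; Q=9: -926.
Profit is highest at Q = 0. Equivalently, the lowest AVC in the table is 61/3 ≈ $20.33 at Q = 3, and P = $3 falls below it — price never covers variable cost, so the firm shuts down and loses only its fixed cost.

Q = 0 (shut down); profit = -$123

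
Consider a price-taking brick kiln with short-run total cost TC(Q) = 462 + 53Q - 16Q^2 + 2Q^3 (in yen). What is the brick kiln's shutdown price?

The firm shuts down when price falls below the minimum of average variable cost. AVC = VC/Q = 53 - 16Q + 2Q^2.
dAVC/dQ = -16 + 4Q = 0 gives Q = 4. min AVC = 53 - 16·4 + 2·4^2 = 21.
So the shutdown price is ¥21.

¥21 per unit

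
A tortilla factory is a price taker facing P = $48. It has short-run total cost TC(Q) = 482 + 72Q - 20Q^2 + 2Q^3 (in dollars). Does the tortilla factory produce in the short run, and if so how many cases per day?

Strip out fixed cost: VC = 72Q - 20Q^2 + 2Q^3. Then AVC = 72 - 20Q + 2Q^2 and MC = 72 - 40Q + 6Q^2.
AVC hits its minimum where MC = AVC, at Q = 5, giving min AVC = 72 - 20·5 + 2·5^2 = $22.
Because $48 ≥ $22, revenue can cover variable cost; the firm operates.
Set P = MC: 48 = 72 - 40Q + 6Q^2 → 24 - 40Q + 6Q^2 = 0. The roots are Q = 2/3 and Q = 6; the profit-maximizing output is on the rising part of MC, so Q* = 6.
Check: AVC at Q = 6 is $24 ≤ P, so revenue covers variable cost.
Profit = P·Q − TC = 48·6 − 626 = -$338, a loss, but smaller than the $482 fixed cost the firm would lose by shutting down.

Produce at Q = 6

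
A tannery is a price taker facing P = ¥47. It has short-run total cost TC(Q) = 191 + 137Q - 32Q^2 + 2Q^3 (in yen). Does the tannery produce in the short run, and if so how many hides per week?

Strip out fixed cost: VC = 137Q - 32Q^2 + 2Q^3. Then AVC = 137 - 32Q + 2Q^2 and MC = 137 - 64Q + 6Q^2.
AVC hits its minimum where MC = AVC, at Q = 8, giving min AVC = 137 - 32·8 + 2·8^2 = ¥9.
Since P = ¥47 ≥ min AVC = ¥9, price covers variable cost and the firm should produce.
P = MC gives 90 - 64Q + 6Q^2 = 0, with roots 5/3 and 9. Take the larger (rising MC): Q* = 9.
Check: AVC at Q = 9 is ¥11 ≤ P, so revenue covers variable cost.
Profit = P·Q − TC = 47·9 − 290 = ¥133.

Produce at Q = 9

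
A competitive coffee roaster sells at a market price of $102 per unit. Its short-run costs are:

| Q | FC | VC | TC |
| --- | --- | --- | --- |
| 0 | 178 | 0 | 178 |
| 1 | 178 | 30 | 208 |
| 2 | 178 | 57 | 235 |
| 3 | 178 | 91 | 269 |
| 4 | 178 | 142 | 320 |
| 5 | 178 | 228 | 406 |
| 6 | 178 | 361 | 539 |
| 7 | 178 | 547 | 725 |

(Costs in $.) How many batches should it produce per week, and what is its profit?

Q = 5; profit = $104

Tabulate TR − TC: Q=0: -178; Q=1: -106; Q=2: -31; Q=3: 37; Q=4: 88; Q=5: 104; Q=6: 73; Q=7: -11.
Profit is maximized at Q = 5. AVC there is 228/5 = $45.60 ≤ P, so producing beats shutting down (which would give -$178).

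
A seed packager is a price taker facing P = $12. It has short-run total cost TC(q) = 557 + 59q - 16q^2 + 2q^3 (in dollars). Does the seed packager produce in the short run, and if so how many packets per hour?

Variable cost is VC = 59q - 16q^2 + 2q^3, so AVC = VC/q = 59 - 16q + 2q^2 and MC = dTC/dq = 59 - 32q + 6q^2.
AVC hits its minimum where MC = AVC, at q = 4, giving min AVC = 59 - 16·4 + 2·4^2 = $27.
With P < min AVC ($12 < $27), every unit sold adds to the loss.
Shutting down limits the loss to fixed cost, $557.

Shut down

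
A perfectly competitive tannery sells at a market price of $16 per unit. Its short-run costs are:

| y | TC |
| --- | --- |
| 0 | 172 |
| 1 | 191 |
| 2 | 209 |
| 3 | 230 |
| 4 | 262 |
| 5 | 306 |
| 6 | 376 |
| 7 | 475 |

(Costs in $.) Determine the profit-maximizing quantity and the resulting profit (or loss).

y = 0 (shut down); profit = -$172

Profit at each row (π = 16y − TC): y=0: -172; y=1: -175; y=2: -177; y=3: -182; y=4: -198; y=5: -226; y=6: -280; y=7: -363.
Profit is highest at y = 0. Equivalently, the lowest AVC in the table is 37/2 ≈ $18.50 at y = 2, and P = $16 falls below it — price never covers variable cost, so the firm shuts down and loses only its fixed cost.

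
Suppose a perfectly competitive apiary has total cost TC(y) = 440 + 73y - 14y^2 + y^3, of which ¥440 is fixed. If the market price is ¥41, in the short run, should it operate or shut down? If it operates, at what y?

Variable cost is VC = 73y - 14y^2 + y^3, so AVC = VC/y = 73 - 14y + y^2 and MC = dTC/dy = 73 - 28y + 3y^2.
AVC hits its minimum where MC = AVC, at y = 7, giving min AVC = 73 - 14·7 + 7^2 = ¥24.
Since P = ¥41 ≥ min AVC = ¥24, price covers variable cost and the firm should produce.
Set P = MC: 41 = 73 - 28y + 3y^2 → 32 - 28y + 3y^2 = 0. The roots are y = 4/3 and y = 8; the profit-maximizing output is on the rising part of MC, so y* = 8.
Check: AVC at y = 8 is ¥25 ≤ P, so revenue covers variable cost.
Profit = P·y − TC = 41·8 − 640 = -¥312, a loss, but smaller than the ¥440 fixed cost the firm would lose by shutting down.

Produce at y = 8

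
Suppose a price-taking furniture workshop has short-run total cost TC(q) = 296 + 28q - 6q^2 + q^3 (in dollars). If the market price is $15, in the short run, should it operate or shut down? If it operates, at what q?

Variable cost is VC = 28q - 6q^2 + q^3, so AVC = VC/q = 28 - 6q + q^2 and MC = dTC/dq = 28 - 12q + 3q^2.
The AVC parabola has its vertex at q = 6/2 = 3, where AVC = 28 - 6·3 + 3^2 = $19.
Since P = $15 < min AVC = $19, price fails to cover variable cost at any output.
Best response: produce nothing and absorb the $296 fixed cost.

Shut down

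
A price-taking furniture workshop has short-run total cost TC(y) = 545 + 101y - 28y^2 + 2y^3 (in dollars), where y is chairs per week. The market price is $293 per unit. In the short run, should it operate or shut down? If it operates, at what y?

Produce at y = 12

Variable cost is VC = 101y - 28y^2 + 2y^3, so AVC = VC/y = 101 - 28y + 2y^2 and MC = dTC/dy = 101 - 56y + 6y^2.
AVC hits its minimum where MC = AVC, at y = 7, giving min AVC = 101 - 28·7 + 2·7^2 = $3.
Since P = $293 ≥ min AVC = $3, price covers variable cost and the firm should produce.
Solving P = MC: -192 - 56y + 6y^2 = 0 ⇒ y = -8/3 or 12. On the upward-sloping branch, y* = 12.
Check: AVC at y = 12 is $53 ≤ P, so revenue covers variable cost.
Profit = P·y − TC = 293·12 − 1181 = $2335.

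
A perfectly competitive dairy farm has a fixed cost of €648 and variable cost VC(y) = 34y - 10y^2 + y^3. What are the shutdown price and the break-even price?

AVC = 34 - 10y + y^2; minimized at y = 5, giving min AVC = €9. That is the shutdown price.
ATC = 648/y + 34 - 10y + y^2. Setting dATC/dy = −648/y^2 − 10 + 2y = 0 gives y = 9 (since 2·9^3 − 10·9^2 = 648).
min ATC = 648/9 + 34 − 10·9 + 9^2 = €97. That is the break-even price.
Between these two prices the firm operates at a loss; above €97 it earns a profit.

Shutdown price = €9; break-even price = €97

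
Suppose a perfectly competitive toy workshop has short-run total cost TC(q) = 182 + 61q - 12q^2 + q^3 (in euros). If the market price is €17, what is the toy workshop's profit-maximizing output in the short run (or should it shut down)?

Shut down

Strip out fixed cost: VC = 61q - 12q^2 + q^3. Then AVC = 61 - 12q + q^2 and MC = 61 - 24q + 3q^2.
AVC is minimized where dAVC/dq = -12 + 2q = 0, at q = 6; min AVC = 61 - 12·6 + 6^2 = €25.
With P < min AVC (€17 < €25), every unit sold adds to the loss.
The firm minimizes its loss by shutting down and losing only its fixed cost of €182.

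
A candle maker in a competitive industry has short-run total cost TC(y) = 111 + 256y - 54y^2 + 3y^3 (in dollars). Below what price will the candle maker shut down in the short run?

The shutdown price is the minimum of AVC. VC = 256y - 54y^2 + 3y^3, so AVC = 256 - 54y + 3y^2.
dAVC/dy = -54 + 6y = 0 gives y = 9. min AVC = 256 - 54·9 + 3·9^2 = 13.
For P < $13 the firm produces nothing.

$13 per unit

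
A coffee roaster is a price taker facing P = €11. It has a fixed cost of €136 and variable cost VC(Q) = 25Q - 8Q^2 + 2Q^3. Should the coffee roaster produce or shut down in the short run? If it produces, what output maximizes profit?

Shut down

Strip out fixed cost: VC = 25Q - 8Q^2 + 2Q^3. Then AVC = 25 - 8Q + 2Q^2 and MC = 25 - 16Q + 6Q^2.
AVC hits its minimum where MC = AVC, at Q = 2, giving min AVC = 25 - 8·2 + 2·2^2 = €17.
Since P = €11 < min AVC = €17, price fails to cover variable cost at any output.
Shutting down limits the loss to fixed cost, €136.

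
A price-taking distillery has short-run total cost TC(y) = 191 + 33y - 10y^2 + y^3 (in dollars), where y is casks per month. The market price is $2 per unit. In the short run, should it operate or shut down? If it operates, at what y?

Variable cost is VC = 33y - 10y^2 + y^3, so AVC = VC/y = 33 - 10y + y^2 and MC = dTC/dy = 33 - 20y + 3y^2.
AVC is minimized where dAVC/dy = -10 + 2y = 0, at y = 5; min AVC = 33 - 10·5 + 5^2 = $8.
P = $2 lies below min AVC = $8; no output level covers variable cost.
Shutting down limits the loss to fixed cost, $191.

Shut down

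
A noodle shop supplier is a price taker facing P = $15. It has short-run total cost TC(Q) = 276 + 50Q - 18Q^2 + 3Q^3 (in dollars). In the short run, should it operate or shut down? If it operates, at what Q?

From TC, MC = TC'(Q) = 50 - 36Q + 9Q^2 and AVC = VC/Q = 50 - 18Q + 3Q^2.
The AVC parabola has its vertex at Q = 18/6 = 3, where AVC = 50 - 18·3 + 3·3^2 = $23.
With P < min AVC ($15 < $23), every unit sold adds to the loss.
Best response: produce nothing and absorb the $276 fixed cost.

Shut down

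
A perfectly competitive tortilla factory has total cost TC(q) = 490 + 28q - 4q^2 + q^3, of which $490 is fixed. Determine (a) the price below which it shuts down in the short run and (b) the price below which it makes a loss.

Shutdown price = min AVC. AVC = 28 - 4q + q^2, with vertex at q = 2 and minimum $24.
ATC = 490/q + 28 - 4q + q^2. Setting dATC/dq = −490/q^2 − 4 + 2q = 0 gives q = 7 (since 2·7^3 − 4·7^2 = 490).
min ATC = 490/7 + 28 − 4·7 + 7^2 = $119. That is the break-even price.
For $24 ≤ P < $119 the firm produces at a loss; below $24 it shuts down.

Shutdown price = $24; break-even price = $119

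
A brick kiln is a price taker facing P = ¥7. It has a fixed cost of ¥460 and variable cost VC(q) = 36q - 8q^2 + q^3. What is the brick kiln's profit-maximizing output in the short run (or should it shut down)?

Shut down

Strip out fixed cost: VC = 36q - 8q^2 + q^3. Then AVC = 36 - 8q + q^2 and MC = 36 - 16q + 3q^2.
AVC hits its minimum where MC = AVC, at q = 4, giving min AVC = 36 - 8·4 + 4^2 = ¥20.
Since P = ¥7 < min AVC = ¥20, price fails to cover variable cost at any output.
The firm minimizes its loss by shutting down and losing only its fixed cost of ¥460.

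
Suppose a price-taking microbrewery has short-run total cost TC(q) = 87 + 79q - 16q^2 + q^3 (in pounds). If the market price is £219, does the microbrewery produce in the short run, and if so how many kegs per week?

Produce at q = 14

From TC, MC = TC'(q) = 79 - 32q + 3q^2 and AVC = VC/q = 79 - 16q + q^2.
The AVC parabola has its vertex at q = 16/2 = 8, where AVC = 79 - 16·8 + 8^2 = £15.
P = £219 exceeds min AVC = £15, so the firm stays open.
P = MC gives -140 - 32q + 3q^2 = 0, with roots -10/3 and 14. Take the larger (rising MC): q* = 14.
Check: AVC at q = 14 is £51 ≤ P, so revenue covers variable cost.
Profit = P·q − TC = 219·14 − 801 = £2265.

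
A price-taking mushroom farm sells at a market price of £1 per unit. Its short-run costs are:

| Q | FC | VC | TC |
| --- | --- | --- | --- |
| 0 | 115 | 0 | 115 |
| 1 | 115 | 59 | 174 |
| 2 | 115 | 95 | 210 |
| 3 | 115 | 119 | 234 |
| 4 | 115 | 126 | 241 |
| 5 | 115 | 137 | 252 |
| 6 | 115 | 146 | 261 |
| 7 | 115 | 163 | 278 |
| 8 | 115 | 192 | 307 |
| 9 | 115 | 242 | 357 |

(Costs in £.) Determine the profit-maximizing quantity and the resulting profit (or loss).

Profit at each row (π = 1Q − TC): Q=0: -115; Q=1: -173; Q=2: -208; Q=3: -231; Q=4: -237; Q=5: -247; Q=6: -255; Q=7: -271; Q=8: -299; Q=9: -348.
Profit is highest at Q = 0. Equivalently, the lowest AVC in the table is 163/7 ≈ £23.29 at Q = 7, and P = £1 falls below it — price never covers variable cost, so the firm shuts down and loses only its fixed cost.

Q = 0 (shut down); profit = -£115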